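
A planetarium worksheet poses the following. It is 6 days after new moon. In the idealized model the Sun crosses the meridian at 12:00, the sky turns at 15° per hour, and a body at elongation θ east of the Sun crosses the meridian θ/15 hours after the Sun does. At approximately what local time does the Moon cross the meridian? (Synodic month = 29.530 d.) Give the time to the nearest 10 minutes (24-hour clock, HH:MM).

Phase angle: θ = 360°·(6 d)/(29.530 d) = 73.1°.
The Moon trails the Sun by θ/15 = 73.1/15 ≈ 4.88 hours.
12:00 + 4.876 h ≈ 16:53 → 16:50 to the nearest ten minutes.

16:50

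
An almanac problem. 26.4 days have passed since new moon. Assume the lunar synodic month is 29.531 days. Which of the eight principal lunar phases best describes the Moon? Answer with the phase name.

waning crescent

θ ≈ 360° × 26.4/29.531 = 322°, which falls in the waning crescent sector.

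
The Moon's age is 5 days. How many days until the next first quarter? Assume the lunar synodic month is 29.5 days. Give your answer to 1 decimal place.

2.4 days

First quarter is 0.25 of the way through the cycle: age 0.25 × 29.5 = 7.375 d.
That is 7.375 − 5 = 2.375 days ahead.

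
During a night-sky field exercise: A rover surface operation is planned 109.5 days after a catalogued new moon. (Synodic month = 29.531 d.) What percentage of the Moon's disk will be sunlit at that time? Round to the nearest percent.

Reduce mod P: 109.5 − 3×29.531 = 20.91 d into the current lunation.
The Moon has covered 20.91/29.531 of its cycle, so θ ≈ 360° × 20.91/29.531 = 254.9°.
With cos θ = (-0.261), the lit fraction is (1 − (-0.261))/2 ≈ 0.631, so 63%.

63%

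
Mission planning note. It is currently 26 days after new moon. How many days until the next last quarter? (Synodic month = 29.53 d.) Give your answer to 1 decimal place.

Last quarter occurs at elongation 270°, i.e. at age 29.53 × 270/360 = 22.148 d.
This lunation's last quarter (22.148 d) has passed, so add one period: 51.678 − 26 = 25.678 days.

25.7 days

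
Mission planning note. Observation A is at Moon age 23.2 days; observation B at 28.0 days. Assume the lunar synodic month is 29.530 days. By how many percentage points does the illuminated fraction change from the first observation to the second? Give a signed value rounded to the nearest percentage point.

θ₁ = 360° × 23.2/29.530 = 282.8°, f₁ = (1 − cos θ₁)/2 = 0.389.
θ₂ = 360° × 28.0/29.530 = 341.3°, f₂ = (1 − cos θ₂)/2 = 0.026.
Change = f₂ − f₁ = -0.363 → -36 percentage points.

-36 percentage points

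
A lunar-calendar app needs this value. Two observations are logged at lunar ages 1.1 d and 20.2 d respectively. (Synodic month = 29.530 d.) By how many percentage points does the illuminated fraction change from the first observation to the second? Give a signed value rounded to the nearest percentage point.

+69 percentage points

First observation: θ = 360°·1.1/29.530 = 13.4°, so f = 0.014.
Second observation: θ = 246.3°, f = 0.701.
Δf = 0.701 − 0.014 = +0.688, i.e. +69 pp.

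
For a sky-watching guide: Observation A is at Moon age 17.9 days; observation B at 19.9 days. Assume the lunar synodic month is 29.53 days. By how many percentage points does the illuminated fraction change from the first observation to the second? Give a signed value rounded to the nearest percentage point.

θ₁ = 360° × 17.9/29.53 = 218.2°, f₁ = (1 − cos θ₁)/2 = 0.893.
θ₂ = 360° × 19.9/29.53 = 242.6°, f₂ = (1 − cos θ₂)/2 = 0.730.
Change = f₂ − f₁ = -0.163 → -16 percentage points.

-16 pp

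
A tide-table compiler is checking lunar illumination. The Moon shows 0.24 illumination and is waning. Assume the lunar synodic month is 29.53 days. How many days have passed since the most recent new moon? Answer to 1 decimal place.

From f = (1 − cos θ)/2: cos θ = 1 − 2×0.24 = 0.520; arccos → 58.7°.
Waning ⇒ past full, so θ = 360° − 58.7° = 301.3°.
At 360°/29.53 d per day, 301.3° corresponds to 24.72 days.

24.7 days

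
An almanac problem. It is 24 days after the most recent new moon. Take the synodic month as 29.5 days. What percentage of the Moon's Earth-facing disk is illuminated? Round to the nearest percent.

31%

Phase angle: θ = 360°·(24 d)/(29.5 d) = 292.9°.
cos 292.9° = 0.389, so f = (1 − 0.389)/2 = 0.306, so 31%.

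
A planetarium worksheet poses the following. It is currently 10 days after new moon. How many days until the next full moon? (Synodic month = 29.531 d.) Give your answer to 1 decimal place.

4.8 days

Full moon occurs at elongation 180°, i.e. at age 29.531 × 180/360 = 14.765 d.
That is 14.765 − 10 = 4.765 days ahead.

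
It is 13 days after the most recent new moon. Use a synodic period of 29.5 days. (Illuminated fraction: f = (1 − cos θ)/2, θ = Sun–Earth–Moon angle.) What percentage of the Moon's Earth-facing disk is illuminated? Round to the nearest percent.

97%

Elongation θ = 360° × 13/29.5 ≈ 158.6°.
Illuminated fraction = (1 − cos 158.6°)/2 = (1 − (-0.931))/2 ≈ 0.966, so 97%.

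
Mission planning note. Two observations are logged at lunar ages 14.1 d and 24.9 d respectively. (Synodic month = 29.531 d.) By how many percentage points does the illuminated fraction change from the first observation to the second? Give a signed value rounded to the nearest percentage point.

-77 percentage points

θ₁ = 360° × 14.1/29.531 = 171.9°, f₁ = (1 − cos θ₁)/2 = 0.995.
θ₂ = 360° × 24.9/29.531 = 303.5°, f₂ = (1 − cos θ₂)/2 = 0.224.
Change = f₂ − f₁ = -0.771 → -77 percentage points.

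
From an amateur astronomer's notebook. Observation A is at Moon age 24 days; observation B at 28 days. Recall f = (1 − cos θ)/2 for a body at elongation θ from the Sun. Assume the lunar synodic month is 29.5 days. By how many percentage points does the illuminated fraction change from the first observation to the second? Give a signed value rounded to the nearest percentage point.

θ₁ = 360° × 24/29.5 = 292.9°, f₁ = (1 − cos θ₁)/2 = 0.306.
θ₂ = 360° × 28/29.5 = 341.7°, f₂ = (1 − cos θ₂)/2 = 0.025.
Change = f₂ − f₁ = -0.280 → -28 percentage points.

-28 percentage points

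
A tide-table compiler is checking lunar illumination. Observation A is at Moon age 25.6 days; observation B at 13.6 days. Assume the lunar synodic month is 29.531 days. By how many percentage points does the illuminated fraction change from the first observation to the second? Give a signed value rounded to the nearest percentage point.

θ₁ = 360° × 25.6/29.531 = 312.1°, f₁ = (1 − cos θ₁)/2 = 0.165.
θ₂ = 360° × 13.6/29.531 = 165.8°, f₂ = (1 − cos θ₂)/2 = 0.985.
Change = f₂ − f₁ = +0.820 → +82 percentage points.

+82 pp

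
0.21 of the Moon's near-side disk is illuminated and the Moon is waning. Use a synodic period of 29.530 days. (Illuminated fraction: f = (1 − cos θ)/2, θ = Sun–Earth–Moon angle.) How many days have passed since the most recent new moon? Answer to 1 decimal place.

25.1 days

Invert f = (1 − cos θ)/2 to get cos θ = 1 − 2(0.21) = 0.580, hence θ₀ = arccos 0.580 = 54.5°.
Waning ⇒ past full, so θ = 360° − 54.5° = 305.5°.
Age = 29.530 × 305.5°/360° ≈ 25.06 days.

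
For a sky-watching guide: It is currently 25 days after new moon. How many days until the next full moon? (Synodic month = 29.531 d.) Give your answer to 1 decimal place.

19.3 days

Full moon occurs at elongation 180°, i.e. at age 29.531 × 180/360 = 14.765 d.
This lunation's full moon (14.765 d) has passed, so add one period: 44.296 − 25 = 19.296 days.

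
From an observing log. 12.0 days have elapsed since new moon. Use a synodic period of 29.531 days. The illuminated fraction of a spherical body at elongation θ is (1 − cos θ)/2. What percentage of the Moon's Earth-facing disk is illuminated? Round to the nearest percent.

92%

Elongation θ = 360° × 12.0/29.531 ≈ 146.3°.
cos 146.3° = (-0.832), so f = (1 − (-0.832))/2 = 0.916, so 92%.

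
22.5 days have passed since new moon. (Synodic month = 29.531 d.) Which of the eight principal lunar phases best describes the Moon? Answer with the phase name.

last quarter

θ ≈ 360° × 22.5/29.531 = 274°, which falls in the last quarter sector.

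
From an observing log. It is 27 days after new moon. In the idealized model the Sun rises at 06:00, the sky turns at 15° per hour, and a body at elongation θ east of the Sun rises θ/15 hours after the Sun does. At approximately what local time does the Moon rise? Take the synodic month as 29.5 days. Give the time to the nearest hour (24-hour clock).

04:00

Elongation θ = 360° × 27/29.5 ≈ 329.5°.
At 15° of sky rotation per hour, 329.5° corresponds to a 21.97 h lag.
06:00 + 21.97 h ≈ 03:58 → 04:00 to the nearest hour.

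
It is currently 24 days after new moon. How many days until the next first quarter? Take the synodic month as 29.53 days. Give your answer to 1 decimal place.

12.9 days

First quarter occurs at elongation 90°, i.e. at age 29.53 × 90/360 = 7.383 d.
Already past this cycle's first quarter; the next is at 7.383 + 29.53 = 36.913 d, so 36.913 − 24 = 12.913 days.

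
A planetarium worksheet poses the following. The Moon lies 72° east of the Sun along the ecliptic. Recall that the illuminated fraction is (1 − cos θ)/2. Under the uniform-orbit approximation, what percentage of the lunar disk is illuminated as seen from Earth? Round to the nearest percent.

35%

f = (1 − cos 72°)/2 = (1 − 0.309)/2 ≈ 0.345, i.e. 35%.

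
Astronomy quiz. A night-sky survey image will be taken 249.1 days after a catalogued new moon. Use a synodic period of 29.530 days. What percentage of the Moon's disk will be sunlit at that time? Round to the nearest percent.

96%

249.1/29.530 = 8.435 lunations, so 8 complete cycles and 12.86 d into the next.
Phase angle: θ = 360°·(12.86 d)/(29.530 d) = 156.8°.
cos 156.8° = (-0.919), so f = (1 − (-0.919))/2 = 0.959, so 96%.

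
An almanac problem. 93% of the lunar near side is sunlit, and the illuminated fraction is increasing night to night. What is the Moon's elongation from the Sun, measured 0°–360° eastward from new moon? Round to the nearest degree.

149°

From f = (1 − cos θ)/2: cos θ = 1 − 2×0.93 = -0.860; arccos → 149.3°.
Waxing ⇒ before full, so θ = 149.3°.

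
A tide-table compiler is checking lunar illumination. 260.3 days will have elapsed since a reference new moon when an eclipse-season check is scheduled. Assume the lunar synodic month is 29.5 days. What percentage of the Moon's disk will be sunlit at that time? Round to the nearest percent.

28%

Reduce mod P: 260.3 − 8×29.5 = 24.30 d into the current lunation.
The Moon has covered 24.30/29.5 of its cycle, so θ ≈ 360° × 24.30/29.5 = 296.5°.
With cos θ = 0.447, the lit fraction is (1 − 0.447)/2 ≈ 0.277, so 28%.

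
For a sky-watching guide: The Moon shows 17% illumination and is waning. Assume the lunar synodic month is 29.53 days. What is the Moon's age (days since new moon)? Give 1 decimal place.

Invert f = (1 − cos θ)/2 to get cos θ = 1 − 2(0.17) = 0.660, hence θ₀ = arccos 0.660 = 48.7°.
A waning Moon lies in 180°–360°, so θ = 360° − 48.7° = 311.3°.
That fraction of the synodic month is 311.3/360 × 29.53 d ≈ 25.54 d.

25.5 days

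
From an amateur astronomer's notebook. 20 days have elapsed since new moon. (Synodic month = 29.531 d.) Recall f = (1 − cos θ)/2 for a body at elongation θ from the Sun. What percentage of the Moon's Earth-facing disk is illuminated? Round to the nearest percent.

72%

Elongation θ = 360° × 20/29.531 ≈ 243.8°.
With cos θ = (-0.441), the lit fraction is (1 − (-0.441))/2 ≈ 0.721, so 72%.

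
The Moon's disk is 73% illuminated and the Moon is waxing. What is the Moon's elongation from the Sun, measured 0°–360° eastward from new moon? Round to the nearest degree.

Invert f = (1 − cos θ)/2 to get cos θ = 1 − 2(0.73) = -0.460, hence θ₀ = arccos -0.460 = 117.4°.
Waxing ⇒ before full, so θ = 117.4°.

117°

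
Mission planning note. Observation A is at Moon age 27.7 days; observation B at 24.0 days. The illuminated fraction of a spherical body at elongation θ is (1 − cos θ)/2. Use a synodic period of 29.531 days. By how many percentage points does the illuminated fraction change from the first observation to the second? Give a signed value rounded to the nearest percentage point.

θ₁ = 360° × 27.7/29.531 = 337.7°, f₁ = (1 − cos θ₁)/2 = 0.037.
θ₂ = 360° × 24.0/29.531 = 292.6°, f₂ = (1 − cos θ₂)/2 = 0.308.
Change = f₂ − f₁ = +0.271 → +27 percentage points.

+27 pp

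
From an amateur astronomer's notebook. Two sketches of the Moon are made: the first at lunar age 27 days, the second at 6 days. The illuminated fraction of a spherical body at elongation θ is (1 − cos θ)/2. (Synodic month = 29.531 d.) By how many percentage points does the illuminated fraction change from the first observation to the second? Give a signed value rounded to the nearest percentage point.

+28 pp

First observation: θ = 360°·27/29.531 = 329.1°, so f = 0.071.
Second observation: θ = 73.1°, f = 0.355.
Δf = 0.355 − 0.071 = +0.284, i.e. +28 pp.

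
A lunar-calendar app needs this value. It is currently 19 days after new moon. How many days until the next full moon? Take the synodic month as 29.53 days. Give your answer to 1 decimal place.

Full moon occurs at elongation 180°, i.e. at age 29.53 × 180/360 = 14.765 d.
This lunation's full moon (14.765 d) has passed, so add one period: 44.295 − 19 = 25.295 days.

25.3 days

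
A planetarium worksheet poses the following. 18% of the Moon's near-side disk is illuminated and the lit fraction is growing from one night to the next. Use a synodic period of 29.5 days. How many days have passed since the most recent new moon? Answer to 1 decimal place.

4.1 days

cos θ = 1 − 2f = 0.640, giving a principal value of 50.2°.
Waxing ⇒ before full, so θ = 50.2°.
At 360°/29.5 d per day, 50.2° corresponds to 4.11 days.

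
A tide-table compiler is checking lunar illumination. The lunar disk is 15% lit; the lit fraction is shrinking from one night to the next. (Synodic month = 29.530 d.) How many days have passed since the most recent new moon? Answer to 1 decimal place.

From f = (1 − cos θ)/2: cos θ = 1 − 2×0.15 = 0.700; arccos → 45.6°.
A waning Moon lies in 180°–360°, so θ = 360° − 45.6° = 314.4°.
That fraction of the synodic month is 314.4/360 × 29.530 d ≈ 25.79 d.

25.8 days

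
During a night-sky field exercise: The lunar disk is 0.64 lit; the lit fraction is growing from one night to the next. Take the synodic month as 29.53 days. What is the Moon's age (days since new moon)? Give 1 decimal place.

From f = (1 − cos θ)/2: cos θ = 1 − 2×0.64 = -0.280; arccos → 106.3°.
The Moon is waxing (0°–180°), so θ = 106.3° directly.
Age = 29.53 × 106.3°/360° ≈ 8.72 days.

8.7 days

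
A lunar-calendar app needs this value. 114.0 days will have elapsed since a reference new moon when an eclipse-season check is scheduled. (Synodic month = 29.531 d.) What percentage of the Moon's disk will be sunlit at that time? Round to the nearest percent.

Reduce mod P: 114.0 − 3×29.531 = 25.41 d into the current lunation.
Phase angle: θ = 360°·(25.41 d)/(29.531 d) = 309.7°.
Illuminated fraction = (1 − cos 309.7°)/2 = (1 − 0.639)/2 ≈ 0.180, so 18%.

18%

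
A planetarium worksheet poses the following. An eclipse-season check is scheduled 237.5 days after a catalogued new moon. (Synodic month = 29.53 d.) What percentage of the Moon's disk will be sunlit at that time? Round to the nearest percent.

2%

Reduce mod P: 237.5 − 8×29.53 = 1.26 d into the current lunation.
The Moon has covered 1.26/29.53 of its cycle, so θ ≈ 360° × 1.26/29.53 = 15.4°.
cos 15.4° = 0.964, so f = (1 − 0.964)/2 = 0.018, so 2%.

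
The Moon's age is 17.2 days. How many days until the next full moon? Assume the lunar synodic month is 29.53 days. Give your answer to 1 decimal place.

27.1 days

Full moon is 0.5 of the way through the cycle: age 0.5 × 29.53 = 14.765 d.
This lunation's full moon (14.765 d) has passed, so add one period: 44.295 − 17.2 = 27.095 days.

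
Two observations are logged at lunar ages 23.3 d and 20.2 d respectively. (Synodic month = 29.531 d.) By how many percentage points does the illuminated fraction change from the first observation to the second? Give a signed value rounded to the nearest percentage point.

+32 percentage points

θ₁ = 360° × 23.3/29.531 = 284.0°, f₁ = (1 − cos θ₁)/2 = 0.379.
θ₂ = 360° × 20.2/29.531 = 246.2°, f₂ = (1 − cos θ₂)/2 = 0.701.
Change = f₂ − f₁ = +0.323 → +32 percentage points.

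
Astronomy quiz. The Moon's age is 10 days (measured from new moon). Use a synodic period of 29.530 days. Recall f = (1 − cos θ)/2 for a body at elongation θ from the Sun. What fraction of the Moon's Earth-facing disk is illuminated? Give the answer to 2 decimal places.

The Moon has covered 10/29.530 of its cycle, so θ ≈ 360° × 10/29.530 = 121.9°.
Illuminated fraction = (1 − cos 121.9°)/2 = (1 − (-0.529))/2 ≈ 0.764.

0.76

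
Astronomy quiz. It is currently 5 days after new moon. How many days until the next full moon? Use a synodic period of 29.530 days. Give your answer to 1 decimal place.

9.8 days

Full moon is 0.5 of the way through the cycle: age 0.5 × 29.530 = 14.765 d.
So 9.765 days remain (14.765 − 5).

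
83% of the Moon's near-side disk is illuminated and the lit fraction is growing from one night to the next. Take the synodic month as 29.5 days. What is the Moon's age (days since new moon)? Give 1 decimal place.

Invert f = (1 − cos θ)/2 to get cos θ = 1 − 2(0.83) = -0.660, hence θ₀ = arccos -0.660 = 131.3°.
Before full moon the principal value applies: θ = 131.3°.
That fraction of the synodic month is 131.3/360 × 29.5 d ≈ 10.76 d.

10.8 days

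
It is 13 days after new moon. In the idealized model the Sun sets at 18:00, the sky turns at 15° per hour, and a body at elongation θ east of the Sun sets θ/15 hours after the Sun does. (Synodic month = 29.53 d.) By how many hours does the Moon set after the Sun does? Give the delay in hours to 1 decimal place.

Elongation θ = 360° × 13/29.53 ≈ 158.5°.
At 15° of sky rotation per hour, 158.5° corresponds to a 10.57 h lag.
So the Moon sets 10.57 h after the Sun.

10.6 h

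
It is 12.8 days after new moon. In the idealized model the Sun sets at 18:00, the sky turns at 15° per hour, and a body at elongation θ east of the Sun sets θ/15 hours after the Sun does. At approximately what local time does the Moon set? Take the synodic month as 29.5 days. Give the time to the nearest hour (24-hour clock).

04:00

Elongation θ = 360° × 12.8/29.5 ≈ 156.2°.
Delay after the Sun = 156.2° / (15°/h) ≈ 10.41 h.
18:00 + 10.41 h ≈ 04:25 → 04:00 to the nearest hour.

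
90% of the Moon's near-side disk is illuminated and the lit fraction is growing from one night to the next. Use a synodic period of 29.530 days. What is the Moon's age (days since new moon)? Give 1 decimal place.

11.7 days

From f = (1 − cos θ)/2: cos θ = 1 − 2×0.90 = -0.800; arccos → 143.1°.
Before full moon the principal value applies: θ = 143.1°.
Age = 29.530 × 143.1°/360° ≈ 11.74 days.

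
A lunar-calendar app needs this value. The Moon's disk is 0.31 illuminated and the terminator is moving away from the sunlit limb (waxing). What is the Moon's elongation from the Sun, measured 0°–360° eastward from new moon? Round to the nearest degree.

68°

cos θ = 1 − 2f = 0.380, giving a principal value of 67.7°.
Before full moon the principal value applies: θ = 67.7°.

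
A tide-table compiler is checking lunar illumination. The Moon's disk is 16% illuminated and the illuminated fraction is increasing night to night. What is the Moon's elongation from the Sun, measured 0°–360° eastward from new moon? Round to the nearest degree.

From f = (1 − cos θ)/2: cos θ = 1 − 2×0.16 = 0.680; arccos → 47.2°.
Before full moon the principal value applies: θ = 47.2°.

47°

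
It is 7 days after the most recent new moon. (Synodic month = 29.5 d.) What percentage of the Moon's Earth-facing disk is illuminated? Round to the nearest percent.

46%

Elongation θ = 360° × 7/29.5 ≈ 85.4°.
With cos θ = 0.080, the lit fraction is (1 − 0.080)/2 ≈ 0.460, so 46%.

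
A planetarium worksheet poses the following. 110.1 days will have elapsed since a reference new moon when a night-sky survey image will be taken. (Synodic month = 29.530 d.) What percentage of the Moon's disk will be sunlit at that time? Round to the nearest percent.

Reduce mod P: 110.1 − 3×29.530 = 21.51 d into the current lunation.
Phase angle: θ = 360°·(21.51 d)/(29.530 d) = 262.2°.
With cos θ = (-0.135), the lit fraction is (1 − (-0.135))/2 ≈ 0.568, so 57%.

57%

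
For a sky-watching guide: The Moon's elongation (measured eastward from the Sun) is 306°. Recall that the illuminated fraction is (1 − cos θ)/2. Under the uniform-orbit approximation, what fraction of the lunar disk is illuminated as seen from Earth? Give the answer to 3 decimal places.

Half-versine of 306°: (1 − 0.588)/2 = 0.206.

0.206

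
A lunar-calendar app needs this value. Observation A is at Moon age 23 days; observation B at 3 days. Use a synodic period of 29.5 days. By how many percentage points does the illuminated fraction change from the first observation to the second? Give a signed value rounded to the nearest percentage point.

θ₁ = 360° × 23/29.5 = 280.7°, f₁ = (1 − cos θ₁)/2 = 0.407.
θ₂ = 360° × 3/29.5 = 36.6°, f₂ = (1 − cos θ₂)/2 = 0.099.
Change = f₂ − f₁ = -0.309 → -31 percentage points.

-31 percentage points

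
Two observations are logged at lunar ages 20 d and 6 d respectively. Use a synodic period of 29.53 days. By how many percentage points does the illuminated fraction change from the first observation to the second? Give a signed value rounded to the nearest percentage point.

-37 pp

First observation: θ = 360°·20/29.53 = 243.8°, so f = 0.721.
Second observation: θ = 73.1°, f = 0.355.
Δf = 0.355 − 0.721 = -0.366, i.e. -37 pp.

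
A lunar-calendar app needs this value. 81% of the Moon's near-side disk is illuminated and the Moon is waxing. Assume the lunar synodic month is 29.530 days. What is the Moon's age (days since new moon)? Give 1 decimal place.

Invert f = (1 − cos θ)/2 to get cos θ = 1 − 2(0.81) = -0.620, hence θ₀ = arccos -0.620 = 128.3°.
Before full moon the principal value applies: θ = 128.3°.
At 360°/29.530 d per day, 128.3° corresponds to 10.53 days.

10.5 days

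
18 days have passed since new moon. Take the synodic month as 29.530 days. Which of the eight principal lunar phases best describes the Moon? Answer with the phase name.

θ ≈ 360° × 18/29.530 = 219°, which falls in the waning gibbous sector.

waning gibbous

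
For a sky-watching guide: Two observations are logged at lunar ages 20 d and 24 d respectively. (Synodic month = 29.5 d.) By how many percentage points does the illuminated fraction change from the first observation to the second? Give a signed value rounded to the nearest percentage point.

-41 pp

First observation: θ = 360°·20/29.5 = 244.1°, so f = 0.719.
Second observation: θ = 292.9°, f = 0.306.
Δf = 0.306 − 0.719 = -0.413, i.e. -41 pp.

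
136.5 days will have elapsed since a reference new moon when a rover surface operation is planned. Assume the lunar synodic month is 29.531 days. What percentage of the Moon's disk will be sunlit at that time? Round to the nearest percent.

136.5 d spans 4 complete synodic months (4 × 29.531 = 118.12 d) plus 18.38 d.
The Moon has covered 18.38/29.531 of its cycle, so θ ≈ 360° × 18.38/29.531 = 224.0°.
Illuminated fraction = (1 − cos 224.0°)/2 = (1 − (-0.719))/2 ≈ 0.860, so 86%.

86%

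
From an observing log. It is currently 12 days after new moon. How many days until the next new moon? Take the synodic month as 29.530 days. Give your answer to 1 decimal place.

17.5 days

The next new moon completes the synodic month: 29.530 − 12 = 17.530 days.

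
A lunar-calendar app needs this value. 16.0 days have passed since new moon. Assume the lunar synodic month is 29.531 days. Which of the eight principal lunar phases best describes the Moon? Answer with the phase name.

full moon

θ ≈ 360° × 16.0/29.531 = 195°, which falls in the full moon sector.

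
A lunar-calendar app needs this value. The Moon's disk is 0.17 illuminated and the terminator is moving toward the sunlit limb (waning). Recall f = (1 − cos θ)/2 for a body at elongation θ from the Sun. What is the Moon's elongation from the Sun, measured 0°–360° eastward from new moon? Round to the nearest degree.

311°

Invert f = (1 − cos θ)/2 to get cos θ = 1 − 2(0.17) = 0.660, hence θ₀ = arccos 0.660 = 48.7°.
A waning Moon lies in 180°–360°, so θ = 360° − 48.7° = 311.3°.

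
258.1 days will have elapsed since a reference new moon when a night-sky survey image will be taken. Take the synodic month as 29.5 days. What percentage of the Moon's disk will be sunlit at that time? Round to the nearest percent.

50%

Reduce mod P: 258.1 − 8×29.5 = 22.10 d into the current lunation.
Elongation θ = 360° × 22.10/29.5 ≈ 269.7°.
Illuminated fraction = (1 − cos 269.7°)/2 = (1 − (-0.005))/2 ≈ 0.503, so 50%.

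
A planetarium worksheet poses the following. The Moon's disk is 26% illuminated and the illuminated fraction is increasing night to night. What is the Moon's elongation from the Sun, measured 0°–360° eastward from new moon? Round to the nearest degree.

Invert f = (1 − cos θ)/2 to get cos θ = 1 − 2(0.26) = 0.480, hence θ₀ = arccos 0.480 = 61.3°.
Waxing ⇒ before full, so θ = 61.3°.

61°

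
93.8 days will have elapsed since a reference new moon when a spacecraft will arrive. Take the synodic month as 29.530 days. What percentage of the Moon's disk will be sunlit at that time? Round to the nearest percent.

28%

Reduce mod P: 93.8 − 3×29.530 = 5.21 d into the current lunation.
Elongation θ = 360° × 5.21/29.530 ≈ 63.5°.
cos 63.5° = 0.446, so f = (1 − 0.446)/2 = 0.277, so 28%.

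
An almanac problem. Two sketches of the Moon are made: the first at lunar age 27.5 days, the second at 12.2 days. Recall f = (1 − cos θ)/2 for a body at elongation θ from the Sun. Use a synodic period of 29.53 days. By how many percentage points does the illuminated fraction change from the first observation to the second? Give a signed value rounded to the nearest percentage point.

θ₁ = 360° × 27.5/29.53 = 335.3°, f₁ = (1 − cos θ₁)/2 = 0.046.
θ₂ = 360° × 12.2/29.53 = 148.7°, f₂ = (1 − cos θ₂)/2 = 0.927.
Change = f₂ − f₁ = +0.881 → +88 percentage points.

+88 percentage points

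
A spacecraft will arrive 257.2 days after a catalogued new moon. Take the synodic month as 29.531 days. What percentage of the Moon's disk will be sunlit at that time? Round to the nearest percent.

257.2 d spans 8 complete synodic months (8 × 29.531 = 236.25 d) plus 20.95 d.
The Moon has covered 20.95/29.531 of its cycle, so θ ≈ 360° × 20.95/29.531 = 255.4°.
cos 255.4° = (-0.252), so f = (1 − (-0.252))/2 = 0.626, so 63%.

63%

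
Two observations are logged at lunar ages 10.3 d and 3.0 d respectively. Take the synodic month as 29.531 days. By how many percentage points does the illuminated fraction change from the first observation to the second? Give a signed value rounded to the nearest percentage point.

First observation: θ = 360°·10.3/29.531 = 125.6°, so f = 0.791.
Second observation: θ = 36.6°, f = 0.098.
Δf = 0.098 − 0.791 = -0.692, i.e. -69 pp.

-69 percentage points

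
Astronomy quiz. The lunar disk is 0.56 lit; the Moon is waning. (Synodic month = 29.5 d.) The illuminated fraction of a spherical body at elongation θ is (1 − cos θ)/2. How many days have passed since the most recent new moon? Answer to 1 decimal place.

cos θ = 1 − 2f = -0.120, giving a principal value of 96.9°.
A waning Moon lies in 180°–360°, so θ = 360° − 96.9° = 263.1°.
That fraction of the synodic month is 263.1/360 × 29.5 d ≈ 21.56 d.

21.6 days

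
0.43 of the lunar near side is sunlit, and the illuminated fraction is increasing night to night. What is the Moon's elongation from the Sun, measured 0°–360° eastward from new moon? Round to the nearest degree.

From f = (1 − cos θ)/2: cos θ = 1 − 2×0.43 = 0.140; arccos → 82.0°.
Waxing ⇒ before full, so θ = 82.0°.

82°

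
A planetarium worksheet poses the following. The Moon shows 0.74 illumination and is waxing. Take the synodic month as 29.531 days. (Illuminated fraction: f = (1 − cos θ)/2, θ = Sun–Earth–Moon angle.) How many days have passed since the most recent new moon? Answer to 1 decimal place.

9.7 days

Invert f = (1 − cos θ)/2 to get cos θ = 1 − 2(0.74) = -0.480, hence θ₀ = arccos -0.480 = 118.7°.
Waxing ⇒ before full, so θ = 118.7°.
Age = 29.531 × 118.7°/360° ≈ 9.74 days.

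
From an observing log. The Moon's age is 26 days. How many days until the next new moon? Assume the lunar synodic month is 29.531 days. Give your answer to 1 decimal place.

The next new moon completes the synodic month: 29.531 − 26 = 3.531 days.

3.5 days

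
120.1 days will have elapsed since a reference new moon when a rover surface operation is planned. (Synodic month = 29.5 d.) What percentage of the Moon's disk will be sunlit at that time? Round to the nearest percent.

5%

Reduce mod P: 120.1 − 4×29.5 = 2.10 d into the current lunation.
Phase angle: θ = 360°·(2.10 d)/(29.5 d) = 25.6°.
With cos θ = 0.902, the lit fraction is (1 − 0.902)/2 ≈ 0.049, so 5%.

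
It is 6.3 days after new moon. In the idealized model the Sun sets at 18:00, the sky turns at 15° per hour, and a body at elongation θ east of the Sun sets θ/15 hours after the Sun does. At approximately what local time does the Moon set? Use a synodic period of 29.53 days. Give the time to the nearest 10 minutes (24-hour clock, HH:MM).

Elongation θ = 360° × 6.3/29.53 ≈ 76.8°.
At 15° of sky rotation per hour, 76.8° corresponds to a 5.12 h lag.
18:00 + 5.120 h ≈ 23:07 → 23:10 to the nearest ten minutes.

23:10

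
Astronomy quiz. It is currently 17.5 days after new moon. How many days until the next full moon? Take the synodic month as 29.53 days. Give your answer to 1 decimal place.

26.8 days

Full moon occurs at elongation 180°, i.e. at age 29.53 × 180/360 = 14.765 d.
This lunation's full moon (14.765 d) has passed, so add one period: 44.295 − 17.5 = 26.795 days.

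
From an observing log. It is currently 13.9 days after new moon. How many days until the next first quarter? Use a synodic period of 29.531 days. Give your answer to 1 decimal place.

First quarter occurs at elongation 90°, i.e. at age 29.531 × 90/360 = 7.383 d.
This lunation's first quarter (7.383 d) has passed, so add one period: 36.914 − 13.9 = 23.014 days.

23.0 days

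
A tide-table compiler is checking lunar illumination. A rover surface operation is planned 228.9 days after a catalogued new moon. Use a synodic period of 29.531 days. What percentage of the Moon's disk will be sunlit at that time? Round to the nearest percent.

228.9 d spans 7 complete synodic months (7 × 29.531 = 206.72 d) plus 22.18 d.
The Moon has covered 22.18/29.531 of its cycle, so θ ≈ 360° × 22.18/29.531 = 270.4°.
cos 270.4° = 0.007, so f = (1 − 0.007)/2 = 0.496, so 50%.

50%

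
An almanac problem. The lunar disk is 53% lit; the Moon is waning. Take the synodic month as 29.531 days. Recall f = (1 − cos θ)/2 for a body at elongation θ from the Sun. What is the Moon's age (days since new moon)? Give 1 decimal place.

cos θ = 1 − 2f = -0.060, giving a principal value of 93.4°.
Since the Moon is past full (waning), take the reflex angle: θ = 360° − 93.4° = 266.6°.
Age = 29.531 × 266.6°/360° ≈ 21.87 days.

21.9 days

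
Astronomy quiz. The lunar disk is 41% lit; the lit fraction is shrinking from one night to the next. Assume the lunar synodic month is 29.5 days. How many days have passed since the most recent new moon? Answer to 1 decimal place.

23.0 days

From f = (1 − cos θ)/2: cos θ = 1 − 2×0.41 = 0.180; arccos → 79.6°.
A waning Moon lies in 180°–360°, so θ = 360° − 79.6° = 280.4°.
At 360°/29.5 d per day, 280.4° corresponds to 22.97 days.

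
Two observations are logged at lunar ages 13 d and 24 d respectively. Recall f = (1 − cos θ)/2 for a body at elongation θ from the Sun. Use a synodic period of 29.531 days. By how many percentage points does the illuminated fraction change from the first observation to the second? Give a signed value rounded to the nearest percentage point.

-66 pp

θ₁ = 360° × 13/29.531 = 158.5°, f₁ = (1 − cos θ₁)/2 = 0.965.
θ₂ = 360° × 24/29.531 = 292.6°, f₂ = (1 − cos θ₂)/2 = 0.308.
Change = f₂ − f₁ = -0.657 → -66 percentage points.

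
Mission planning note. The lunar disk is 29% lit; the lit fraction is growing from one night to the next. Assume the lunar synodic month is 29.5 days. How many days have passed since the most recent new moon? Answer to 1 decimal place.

5.3 days

Invert f = (1 − cos θ)/2 to get cos θ = 1 − 2(0.29) = 0.420, hence θ₀ = arccos 0.420 = 65.2°.
Waxing ⇒ before full, so θ = 65.2°.
That fraction of the synodic month is 65.2/360 × 29.5 d ≈ 5.34 d.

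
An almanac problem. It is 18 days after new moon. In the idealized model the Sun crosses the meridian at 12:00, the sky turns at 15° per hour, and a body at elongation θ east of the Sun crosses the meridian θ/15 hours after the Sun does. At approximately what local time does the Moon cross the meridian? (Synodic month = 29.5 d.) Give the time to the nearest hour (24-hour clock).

Phase angle: θ = 360°·(18 d)/(29.5 d) = 219.7°.
The Moon trails the Sun by θ/15 = 219.7/15 ≈ 14.64 hours.
12:00 + 14.64 h ≈ 02:39 → 03:00 to the nearest hour.

03:00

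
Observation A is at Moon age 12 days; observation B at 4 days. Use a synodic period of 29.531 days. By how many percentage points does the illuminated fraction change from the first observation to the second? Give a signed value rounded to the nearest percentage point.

-75 percentage points

θ₁ = 360° × 12/29.531 = 146.3°, f₁ = (1 − cos θ₁)/2 = 0.916.
θ₂ = 360° × 4/29.531 = 48.8°, f₂ = (1 − cos θ₂)/2 = 0.170.
Change = f₂ − f₁ = -0.746 → -75 percentage points.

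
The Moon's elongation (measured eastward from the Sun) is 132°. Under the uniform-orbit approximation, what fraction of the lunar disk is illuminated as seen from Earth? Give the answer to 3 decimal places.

0.835

cos 132° = (-0.669), so f = (1 − (-0.669))/2 = 0.835.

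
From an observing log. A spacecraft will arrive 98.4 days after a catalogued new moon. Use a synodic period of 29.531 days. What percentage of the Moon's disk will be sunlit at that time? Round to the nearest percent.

98.4/29.531 = 3.332 lunations, so 3 complete cycles and 9.81 d into the next.
Phase angle: θ = 360°·(9.81 d)/(29.531 d) = 119.6°.
Illuminated fraction = (1 − cos 119.6°)/2 = (1 − (-0.493))/2 ≈ 0.747, so 75%.

75%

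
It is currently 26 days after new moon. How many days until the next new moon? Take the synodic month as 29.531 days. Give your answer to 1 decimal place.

One full lunation from the last new moon is 29.531 d; remaining = 29.531 − 26 = 3.531 d.

3.5 days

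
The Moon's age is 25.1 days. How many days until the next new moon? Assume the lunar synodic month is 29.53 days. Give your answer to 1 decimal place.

One full lunation from the last new moon is 29.53 d; remaining = 29.53 − 25.1 = 4.430 d.

4.4 days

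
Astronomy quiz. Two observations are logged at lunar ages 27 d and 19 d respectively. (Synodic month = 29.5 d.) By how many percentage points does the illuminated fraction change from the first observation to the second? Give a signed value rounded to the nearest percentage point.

First observation: θ = 360°·27/29.5 = 329.5°, so f = 0.069.
Second observation: θ = 231.9°, f = 0.809.
Δf = 0.809 − 0.069 = +0.740, i.e. +74 pp.

+74 percentage points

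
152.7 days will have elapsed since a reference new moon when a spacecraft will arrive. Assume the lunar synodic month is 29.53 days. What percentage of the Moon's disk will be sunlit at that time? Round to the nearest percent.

26%

152.7 d spans 5 complete synodic months (5 × 29.53 = 147.65 d) plus 5.05 d.
The Moon has covered 5.05/29.53 of its cycle, so θ ≈ 360° × 5.05/29.53 = 61.6°.
With cos θ = 0.476, the lit fraction is (1 − 0.476)/2 ≈ 0.262, so 26%.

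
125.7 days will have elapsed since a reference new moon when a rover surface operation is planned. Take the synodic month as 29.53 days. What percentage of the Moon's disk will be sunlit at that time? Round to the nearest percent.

52%

125.7 d spans 4 complete synodic months (4 × 29.53 = 118.12 d) plus 7.58 d.
Elongation θ = 360° × 7.58/29.53 ≈ 92.4°.
With cos θ = (-0.042), the lit fraction is (1 − (-0.042))/2 ≈ 0.521, so 52%.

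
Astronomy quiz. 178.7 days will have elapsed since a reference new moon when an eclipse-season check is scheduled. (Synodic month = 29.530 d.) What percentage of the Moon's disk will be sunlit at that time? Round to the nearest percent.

3%

178.7/29.530 = 6.051 lunations, so 6 complete cycles and 1.52 d into the next.
Phase angle: θ = 360°·(1.52 d)/(29.530 d) = 18.5°.
With cos θ = 0.948, the lit fraction is (1 − 0.948)/2 ≈ 0.026, so 3%.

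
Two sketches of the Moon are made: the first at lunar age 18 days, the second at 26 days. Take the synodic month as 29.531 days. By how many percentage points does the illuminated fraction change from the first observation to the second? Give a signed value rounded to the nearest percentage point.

-75 percentage points

First observation: θ = 360°·18/29.531 = 219.4°, so f = 0.886.
Second observation: θ = 317.0°, f = 0.135.
Δf = 0.135 − 0.886 = -0.752, i.e. -75 pp.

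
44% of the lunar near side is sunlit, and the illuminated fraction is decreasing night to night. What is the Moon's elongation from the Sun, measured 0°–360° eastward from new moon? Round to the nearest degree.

277°

Invert f = (1 − cos θ)/2 to get cos θ = 1 − 2(0.44) = 0.120, hence θ₀ = arccos 0.120 = 83.1°.
Since the Moon is past full (waning), take the reflex angle: θ = 360° − 83.1° = 276.9°.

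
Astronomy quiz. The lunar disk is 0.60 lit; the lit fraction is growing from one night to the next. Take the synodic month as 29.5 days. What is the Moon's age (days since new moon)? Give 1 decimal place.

8.3 days

From f = (1 − cos θ)/2: cos θ = 1 − 2×0.60 = -0.200; arccos → 101.5°.
The Moon is waxing (0°–180°), so θ = 101.5° directly.
At 360°/29.5 d per day, 101.5° corresponds to 8.32 days.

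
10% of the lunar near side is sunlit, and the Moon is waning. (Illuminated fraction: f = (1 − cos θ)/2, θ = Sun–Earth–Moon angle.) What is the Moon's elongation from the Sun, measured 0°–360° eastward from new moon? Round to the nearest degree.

From f = (1 − cos θ)/2: cos θ = 1 − 2×0.10 = 0.800; arccos → 36.9°.
A waning Moon lies in 180°–360°, so θ = 360° − 36.9° = 323.1°.

323°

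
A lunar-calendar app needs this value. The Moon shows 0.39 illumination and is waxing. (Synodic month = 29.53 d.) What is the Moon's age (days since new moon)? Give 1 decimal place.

Invert f = (1 − cos θ)/2 to get cos θ = 1 − 2(0.39) = 0.220, hence θ₀ = arccos 0.220 = 77.3°.
The Moon is waxing (0°–180°), so θ = 77.3° directly.
Age = 29.53 × 77.3°/360° ≈ 6.34 days.

6.3 days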